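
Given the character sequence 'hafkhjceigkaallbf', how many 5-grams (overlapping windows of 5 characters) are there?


String 'hafkhjceigkaallbf' has length L = 17.
Number of overlapping n-grams = L - n + 1
Substituting: 17 - 5 + 1 = 13

13


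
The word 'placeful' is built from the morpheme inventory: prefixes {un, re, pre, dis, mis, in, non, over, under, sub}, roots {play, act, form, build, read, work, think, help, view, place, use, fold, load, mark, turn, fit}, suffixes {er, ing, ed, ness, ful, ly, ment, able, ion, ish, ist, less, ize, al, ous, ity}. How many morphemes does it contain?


Segmenting 'placeful' against the inventory:
  'place' -> root (morpheme 1)
  'ful' -> suffix (morpheme 2)
Total morphemes: 2

2


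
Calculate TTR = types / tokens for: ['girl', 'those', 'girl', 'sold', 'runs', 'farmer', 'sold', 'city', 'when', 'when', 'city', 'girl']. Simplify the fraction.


Tokens: 12
Unique types: ('city', 'farmer', 'girl', 'runs', 'sold', 'those', 'when') = 7
TTR = 7/12
Already in lowest terms.

7/12


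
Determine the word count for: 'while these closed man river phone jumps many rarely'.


Counting words by splitting on spaces:
  Word 1: 'while'
  Word 2: 'these'
  Word 3: 'closed'
  Word 4: 'man'
  Word 5: 'river'
  Word 6: 'phone'
  Word 7: 'jumps'
  Word 8: 'many'
  Word 9: 'rarely'
Total words: 9

9


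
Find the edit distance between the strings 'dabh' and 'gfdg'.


Building DP table for s1='dabh' (len 4) and s2='gfdg' (len 4):
       g  f  d  g
    0  1  2  3  4
  d 1  1  2  2  3
  a 2  2  2  3  3
  b 3  3  3  3  4
  h 4  4  4  4  4
Edit distance = dp[4][4] = 4

4


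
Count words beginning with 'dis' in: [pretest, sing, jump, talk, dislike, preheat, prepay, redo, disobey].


Checking each word for prefix 'dis':
  'pretest' -> no (count: 0)
  'sing' -> no (count: 0)
  'jump' -> no (count: 0)
  'talk' -> no (count: 0)
  'dislike' -> YES, starts with 'dis' (count: 1)
  'preheat' -> no (count: 1)
  'prepay' -> no (count: 1)
  'redo' -> no (count: 1)
  'disobey' -> YES, starts with 'dis' (count: 2)
Total with prefix 'dis': 2

2


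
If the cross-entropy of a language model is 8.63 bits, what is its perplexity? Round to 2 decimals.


Perplexity formula: PP = 2^H
H = 8.63
PP = 2^8.63
Decompose: 2^8.63 = 2^8 * 2^0.63
2^8 = 256, 2^0.63 ~ 1.5475650
PP ~ 256 * 1.5475650 = 396.1766400
Rounded to 2 decimals: 396.18

396.18


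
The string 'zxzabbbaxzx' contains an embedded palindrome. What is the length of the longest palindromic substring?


Scanning 'zxzabbbaxzx' for palindromic substrings.
Substring at positions 3-7: 'abbba'.
Check: reverse('abbba') = 'abbba' -> palindrome confirmed.
Neighbouring characters ('z' / 'x') break symmetry, so it cannot extend further.
No longer palindromic substring exists; longest length = 5

5


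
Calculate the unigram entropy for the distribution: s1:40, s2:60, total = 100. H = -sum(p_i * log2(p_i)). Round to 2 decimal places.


Computing entropy H = -sum(p_i * log2(p_i)):
  s1: p = 40/100 = 0.4000, -p*log2(p) = 0.5288
  s2: p = 60/100 = 0.6000, -p*log2(p) = 0.4422
H = sum of terms = 0.9710
Rounded to 2 decimals: 0.97

0.97


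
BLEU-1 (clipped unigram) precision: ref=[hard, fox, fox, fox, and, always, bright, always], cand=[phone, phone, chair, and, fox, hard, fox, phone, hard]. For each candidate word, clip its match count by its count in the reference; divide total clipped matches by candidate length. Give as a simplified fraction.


Reference word counts: {'always': 2, 'and': 1, 'bright': 1, 'fox': 3, 'hard': 1}
Checking each candidate word (with clipping):
  'phone' -> not in reference -> no match (matches: 0)
  'phone' -> not in reference -> no match (matches: 0)
  'chair' -> not in reference -> no match (matches: 0)
  'and' -> in reference (ref count 1, used 1/1) -> match (matches: 1)
  'fox' -> in reference (ref count 3, used 1/3) -> match (matches: 2)
  'hard' -> in reference (ref count 1, used 1/1) -> match (matches: 3)
  'fox' -> in reference (ref count 3, used 2/3) -> match (matches: 4)
  'phone' -> not in reference -> no match (matches: 4)
  'hard' -> ref count 1 already used up (1/1) -> clipped, no match (matches: 4)
Clipped matches: 4, Candidate length: 9
Precision = 4/9

4/9


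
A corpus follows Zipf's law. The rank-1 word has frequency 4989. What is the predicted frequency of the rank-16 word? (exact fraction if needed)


Zipf's law: freq(rank) = f1 / rank
f1 = 4989, rank = 16
freq = 4989 / 16
GCD(4989, 16) = 1
Simplified: 4989/16

4989/16


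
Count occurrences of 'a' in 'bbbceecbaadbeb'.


Scanning 'bbbceecbaadbeb' for 'a':
  Position 8: 'a' -> MATCH (count: 1)
  Position 9: 'a' -> MATCH (count: 2)
Total occurrences of 'a': 2

2


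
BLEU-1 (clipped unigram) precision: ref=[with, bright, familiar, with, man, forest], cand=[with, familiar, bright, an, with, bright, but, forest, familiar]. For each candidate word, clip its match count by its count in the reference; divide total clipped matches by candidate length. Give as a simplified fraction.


Reference word counts: {'bright': 1, 'familiar': 1, 'forest': 1, 'man': 1, 'with': 2}
Checking each candidate word (with clipping):
  'with' -> in reference (ref count 2, used 1/2) -> match (matches: 1)
  'familiar' -> in reference (ref count 1, used 1/1) -> match (matches: 2)
  'bright' -> in reference (ref count 1, used 1/1) -> match (matches: 3)
  'an' -> not in reference -> no match (matches: 3)
  'with' -> in reference (ref count 2, used 2/2) -> match (matches: 4)
  'bright' -> ref count 1 already used up (1/1) -> clipped, no match (matches: 4)
  'but' -> not in reference -> no match (matches: 4)
  'forest' -> in reference (ref count 1, used 1/1) -> match (matches: 5)
  'familiar' -> ref count 1 already used up (1/1) -> clipped, no match (matches: 5)
Clipped matches: 5, Candidate length: 9
Precision = 5/9

5/9


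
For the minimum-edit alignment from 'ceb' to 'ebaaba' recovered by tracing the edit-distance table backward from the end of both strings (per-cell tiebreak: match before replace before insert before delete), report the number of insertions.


Edit distance = 5. Backtracking from cell (3, 6) with preference match > replace > insert > delete,
then listing the resulting alignment 'ceb' -> 'ebaaba' left to right:
  Step 1: insert 'e' [insertion #1]
  Step 2: insert 'b' [insertion #2]
  Step 3: replace c->a
  Step 4: replace e->a
  Step 5: keep 'b'
  Step 6: insert 'a' [insertion #3]
Total insertions: 3

3


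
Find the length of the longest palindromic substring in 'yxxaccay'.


Scanning 'yxxaccay' for palindromic substrings.
Substring at positions 3-6: 'acca'.
Check: reverse('acca') = 'acca' -> palindrome confirmed.
Neighbouring characters ('x' / 'y') break symmetry, so it cannot extend further.
No longer palindromic substring exists; longest length = 4

4


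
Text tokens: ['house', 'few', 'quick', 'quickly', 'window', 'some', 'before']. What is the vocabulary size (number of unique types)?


Listing all tokens and tracking unique types:
  Token 1: 'house' -> NEW (unique so far: 1)
  Token 2: 'few' -> NEW (unique so far: 2)
  Token 3: 'quick' -> NEW (unique so far: 3)
  Token 4: 'quickly' -> NEW (unique so far: 4)
  Token 5: 'window' -> NEW (unique so far: 5)
  Token 6: 'some' -> NEW (unique so far: 6)
  Token 7: 'before' -> NEW (unique so far: 7)
Unique types: ('before', 'few', 'house', 'quick', 'quickly', 'some', 'window')
Vocabulary size: 7

7


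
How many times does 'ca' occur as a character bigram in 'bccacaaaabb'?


Scanning 'bccacaaaabb' for bigram 'ca':
  Position 0: 'bc' -> no
  Position 1: 'cc' -> no
  Position 2: 'ca' -> MATCH
  Position 3: 'ac' -> no
  Position 4: 'ca' -> MATCH
  Position 5: 'aa' -> no
  Position 6: 'aa' -> no
  Position 7: 'aa' -> no
  Position 8: 'ab' -> no
  Position 9: 'bb' -> no
Total matches: 2

2


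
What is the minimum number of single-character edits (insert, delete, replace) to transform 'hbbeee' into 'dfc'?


Building DP table for s1='hbbeee' (len 6) and s2='dfc' (len 3):
       d  f  c
    0  1  2  3
  h 1  1  2  3
  b 2  2  2  3
  b 3  3  3  3
  e 4  4  4  4
  e 5  5  5  5
  e 6  6  6  6
Edit distance = dp[6][3] = 6

6


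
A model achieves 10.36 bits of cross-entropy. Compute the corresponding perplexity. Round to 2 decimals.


Perplexity formula: PP = 2^H
H = 10.36
PP = 2^10.36
Decompose: 2^10.36 = 2^10 * 2^0.36
2^10 = 1024, 2^0.36 ~ 1.2834259
PP ~ 1024 * 1.2834259 = 1314.2281216
Rounded to 2 decimals: 1314.23

1314.23


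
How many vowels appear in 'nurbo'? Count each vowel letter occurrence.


Scanning each character of 'nurbo':
  Position 1: 'n' -> consonant (running count: 0)
  Position 2: 'u' -> vowel (running count: 1)
  Position 3: 'r' -> consonant (running count: 1)
  Position 4: 'b' -> consonant (running count: 1)
  Position 5: 'o' -> vowel (running count: 2)
Total vowels: 2

2


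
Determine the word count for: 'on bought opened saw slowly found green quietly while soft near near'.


Counting words by splitting on spaces:
  Word 1: 'on'
  Word 2: 'bought'
  Word 3: 'opened'
  Word 4: 'saw'
  Word 5: 'slowly'
  Word 6: 'found'
  Word 7: 'green'
  Word 8: 'quietly'
  Word 9: 'while'
  Word 10: 'soft'
  Word 11: 'near'
  Word 12: 'near'
Total words: 12

12


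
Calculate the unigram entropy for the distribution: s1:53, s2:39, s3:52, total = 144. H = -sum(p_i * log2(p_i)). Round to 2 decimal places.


Computing entropy H = -sum(p_i * log2(p_i)):
  s1: p = 53/144 = 0.3681, -p*log2(p) = 0.5307
  s2: p = 39/144 = 0.2708, -p*log2(p) = 0.5104
  s3: p = 52/144 = 0.3611, -p*log2(p) = 0.5306
H = sum of terms = 1.5717
Rounded to 2 decimals: 1.57

1.57


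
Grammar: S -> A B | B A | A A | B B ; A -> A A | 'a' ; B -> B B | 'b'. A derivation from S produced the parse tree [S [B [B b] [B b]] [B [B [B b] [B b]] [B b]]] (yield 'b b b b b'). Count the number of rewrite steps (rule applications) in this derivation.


Every bracketed nonterminal node [X ...] in the tree is produced by exactly one rule application.
Reading the tree off as a leftmost derivation:
  Step 1: S  =>  B B   (applied S -> B B)
  Step 2: B B  =>  B B B   (applied B -> B B)
  Step 3: B B B  =>  b B B   (applied B -> b)
  Step 4: b B B  =>  b b B   (applied B -> b)
  Step 5: b b B  =>  b b B B   (applied B -> B B)
  Step 6: b b B B  =>  b b B B B   (applied B -> B B)
  Step 7: b b B B B  =>  b b b B B   (applied B -> b)
  Step 8: b b b B B  =>  b b b b B   (applied B -> b)
  Step 9: b b b b B  =>  b b b b b   (applied B -> b)
Final yield: b b b b b
Total rewrite steps: 9

9


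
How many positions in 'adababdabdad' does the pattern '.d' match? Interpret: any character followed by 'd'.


Pattern: .d means any character followed by 'd'.
Scanning 'adababdabdad' position-by-position:
  Pos 0: window 'ad' -> MATCH
  Pos 1: window 'da' -> no
  Pos 2: window 'ab' -> no
  Pos 3: window 'ba' -> no
  Pos 4: window 'ab' -> no
  Pos 5: window 'bd' -> MATCH
  Pos 6: window 'da' -> no
  Pos 7: window 'ab' -> no
  Pos 8: window 'bd' -> MATCH
  Pos 9: window 'da' -> no
  Pos 10: window 'ad' -> MATCH
  Pos 11: window 'd' -> no
Total matches: 4

4


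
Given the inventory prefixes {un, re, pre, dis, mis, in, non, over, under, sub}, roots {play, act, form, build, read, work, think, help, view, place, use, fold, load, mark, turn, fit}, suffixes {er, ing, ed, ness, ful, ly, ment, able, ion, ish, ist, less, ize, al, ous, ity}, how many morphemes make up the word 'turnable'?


Segmenting 'turnable' against the inventory:
  'turn' -> root (morpheme 1)
  'able' -> suffix (morpheme 2)
Total morphemes: 2

2


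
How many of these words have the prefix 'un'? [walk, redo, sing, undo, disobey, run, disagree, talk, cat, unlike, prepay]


Checking each word for prefix 'un':
  'walk' -> no (count: 0)
  'redo' -> no (count: 0)
  'sing' -> no (count: 0)
  'undo' -> YES, starts with 'un' (count: 1)
  'disobey' -> no (count: 1)
  'run' -> no (count: 1)
  'disagree' -> no (count: 1)
  'talk' -> no (count: 1)
  'cat' -> no (count: 1)
  'unlike' -> YES, starts with 'un' (count: 2)
  'prepay' -> no (count: 2)
Total with prefix 'un': 2

2


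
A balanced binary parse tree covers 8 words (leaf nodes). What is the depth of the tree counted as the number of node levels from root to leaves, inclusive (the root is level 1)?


In a balanced binary tree with n leaves the deepest leaf is ceil(log2(n)) edges below the root,
so counting node levels inclusive of root and leaves gives ceil(log2(n)) + 1 levels.
log2(8) = 3.0000
ceil(3.0000) = 3
levels = 3 + 1 = 4

4


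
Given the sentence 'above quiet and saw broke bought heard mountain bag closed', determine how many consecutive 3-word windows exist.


Word trigrams from [10] words:
  Trigram 1: (above quiet and)
  Trigram 2: (quiet and saw)
  Trigram 3: (and saw broke)
  Trigram 4: (saw broke bought)
  Trigram 5: (broke bought heard)
  Trigram 6: (bought heard mountain)
  Trigram 7: (heard mountain bag)
  Trigram 8: (mountain bag closed)
Total word trigrams: 10 - 2 = 8

8


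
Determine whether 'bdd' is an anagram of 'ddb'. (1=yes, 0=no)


Sort characters of 'bdd': 'bdd'
Sort characters of 'ddb': 'bdd'
Sorted forms match -> they ARE anagrams
Result: 1

1


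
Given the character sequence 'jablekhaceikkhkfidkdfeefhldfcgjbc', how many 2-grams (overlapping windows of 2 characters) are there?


String 'jablekhaceikkhkfidkdfeefhldfcgjbc' has length L = 33.
Number of overlapping n-grams = L - n + 1
Substituting: 33 - 2 + 1 = 32

32


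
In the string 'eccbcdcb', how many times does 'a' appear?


Scanning 'eccbcdcb' for 'a':
  No matches found.
Total occurrences of 'a': 0

0


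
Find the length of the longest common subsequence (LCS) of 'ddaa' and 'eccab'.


DP table for LCS of 'ddaa' and 'eccab':
       e  c  c  a  b
    0  0  0  0  0  0
  d 0  0  0  0  0  0
  d 0  0  0  0  0  0
  a 0  0  0  0  1  1
  a 0  0  0  0  1  1
LCS: 'a'
LCS length = 1

1


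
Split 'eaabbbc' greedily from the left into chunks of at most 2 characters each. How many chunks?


'eaabbbc' has 7 characters.
Chunking with max size 2:
  Chunk 1: 'ea' (positions 0-1)
  Chunk 2: 'ab' (positions 2-3)
  Chunk 3: 'bb' (positions 4-5)
  Chunk 4: 'c' (positions 6-6)
Total chunks: ceil(7 / 2) = 4

4


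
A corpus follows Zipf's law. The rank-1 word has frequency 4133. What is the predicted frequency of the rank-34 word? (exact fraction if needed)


Zipf's law: freq(rank) = f1 / rank
f1 = 4133, rank = 34
freq = 4133 / 34
GCD(4133, 34) = 1
Simplified: 4133/34

4133/34


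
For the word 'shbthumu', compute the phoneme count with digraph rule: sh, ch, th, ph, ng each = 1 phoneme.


Parsing 'shbthumu' greedily, digraphs first:
  'sh' -> digraph (1 consonant phoneme) (phonemes so far: 1)
  'b' -> consonant phoneme (phonemes so far: 2)
  'th' -> digraph (1 consonant phoneme) (phonemes so far: 3)
  'u' -> vowel phoneme (phonemes so far: 4)
  'm' -> consonant phoneme (phonemes so far: 5)
  'u' -> vowel phoneme (phonemes so far: 6)
Total phonemes: 6

6


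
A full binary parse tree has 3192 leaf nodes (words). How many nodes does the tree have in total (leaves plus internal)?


Leaf nodes (terminals): 3192
Internal nodes = n - 1 = 3192 - 1 = 3191
Total = leaves + internal = 3192 + 3191 = 6383

6383


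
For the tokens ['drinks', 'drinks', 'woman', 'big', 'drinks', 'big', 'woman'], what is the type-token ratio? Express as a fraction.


Tokens: 7
Unique types: ('big', 'drinks', 'woman') = 3
TTR = 3/7
Already in lowest terms.

3/7


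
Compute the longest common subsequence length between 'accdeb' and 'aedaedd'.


DP table for LCS of 'accdeb' and 'aedaedd':
       a  e  d  a  e  d  d
    0  0  0  0  0  0  0  0
  a 0  1  1  1  1  1  1  1
  c 0  1  1  1  1  1  1  1
  c 0  1  1  1  1  1  1  1
  d 0  1  1  2  2  2  2  2
  e 0  1  2  2  2  3  3  3
  b 0  1  2  2  2  3  3  3
LCS: 'ade'
LCS length = 3

3


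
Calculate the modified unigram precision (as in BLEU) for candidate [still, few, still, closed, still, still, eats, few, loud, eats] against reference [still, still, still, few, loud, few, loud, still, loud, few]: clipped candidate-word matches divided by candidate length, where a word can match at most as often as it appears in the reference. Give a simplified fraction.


Reference word counts: {'few': 3, 'loud': 3, 'still': 4}
Checking each candidate word (with clipping):
  'still' -> in reference (ref count 4, used 1/4) -> match (matches: 1)
  'few' -> in reference (ref count 3, used 1/3) -> match (matches: 2)
  'still' -> in reference (ref count 4, used 2/4) -> match (matches: 3)
  'closed' -> not in reference -> no match (matches: 3)
  'still' -> in reference (ref count 4, used 3/4) -> match (matches: 4)
  'still' -> in reference (ref count 4, used 4/4) -> match (matches: 5)
  'eats' -> not in reference -> no match (matches: 5)
  'few' -> in reference (ref count 3, used 2/3) -> match (matches: 6)
  'loud' -> in reference (ref count 3, used 1/3) -> match (matches: 7)
  'eats' -> not in reference -> no match (matches: 7)
Clipped matches: 7, Candidate length: 10
Precision = 7/10

7/10


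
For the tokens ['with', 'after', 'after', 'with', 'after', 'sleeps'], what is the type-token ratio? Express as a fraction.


Tokens: 6
Unique types: ('after', 'sleeps', 'with') = 3
TTR = 3/6
Simplify: divide both by 3 -> 1/2
TTR = 1/2

1/2


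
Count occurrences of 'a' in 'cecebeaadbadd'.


Scanning 'cecebeaadbadd' for 'a':
  Position 6: 'a' -> MATCH (count: 1)
  Position 7: 'a' -> MATCH (count: 2)
  Position 10: 'a' -> MATCH (count: 3)
Total occurrences of 'a': 3

3


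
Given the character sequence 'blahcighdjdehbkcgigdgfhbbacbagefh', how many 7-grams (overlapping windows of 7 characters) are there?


String 'blahcighdjdehbkcgigdgfhbbacbagefh' has length L = 33.
Number of overlapping n-grams = L - n + 1
Substituting: 33 - 7 + 1 = 27

27


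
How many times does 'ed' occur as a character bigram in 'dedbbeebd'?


Scanning 'dedbbeebd' for bigram 'ed':
  Position 0: 'de' -> no
  Position 1: 'ed' -> MATCH
  Position 2: 'db' -> no
  Position 3: 'bb' -> no
  Position 4: 'be' -> no
  Position 5: 'ee' -> no
  Position 6: 'eb' -> no
  Position 7: 'bd' -> no
Total matches: 1

1


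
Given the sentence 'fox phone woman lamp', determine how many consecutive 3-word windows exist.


Word trigrams from [4] words:
  Trigram 1: (fox phone woman)
  Trigram 2: (phone woman lamp)
Total word trigrams: 4 - 2 = 2

2


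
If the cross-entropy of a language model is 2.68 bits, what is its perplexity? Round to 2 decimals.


Perplexity formula: PP = 2^H
H = 2.68
PP = 2^2.68
Decompose: 2^2.68 = 2^2 * 2^0.68
2^2 = 4, 2^0.68 ~ 1.6021398
PP ~ 4 * 1.6021398 = 6.4085592
Rounded to 2 decimals: 6.41

6.41


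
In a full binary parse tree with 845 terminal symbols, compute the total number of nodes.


Leaf nodes (terminals): 845
Internal nodes = n - 1 = 845 - 1 = 844
Total = leaves + internal = 845 + 844 = 1689

1689


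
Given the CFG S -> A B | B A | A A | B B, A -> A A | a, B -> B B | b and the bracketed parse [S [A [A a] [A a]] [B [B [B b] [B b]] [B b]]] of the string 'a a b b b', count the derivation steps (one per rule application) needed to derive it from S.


Every bracketed nonterminal node [X ...] in the tree is produced by exactly one rule application.
Reading the tree off as a leftmost derivation:
  Step 1: S  =>  A B   (applied S -> A B)
  Step 2: A B  =>  A A B   (applied A -> A A)
  Step 3: A A B  =>  a A B   (applied A -> a)
  Step 4: a A B  =>  a a B   (applied A -> a)
  Step 5: a a B  =>  a a B B   (applied B -> B B)
  Step 6: a a B B  =>  a a B B B   (applied B -> B B)
  Step 7: a a B B B  =>  a a b B B   (applied B -> b)
  Step 8: a a b B B  =>  a a b b B   (applied B -> b)
  Step 9: a a b b B  =>  a a b b b   (applied B -> b)
Final yield: a a b b b
Total rewrite steps: 9

9


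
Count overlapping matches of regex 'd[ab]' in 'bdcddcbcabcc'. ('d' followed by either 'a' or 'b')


Pattern: d[ab] means 'd' followed by either 'a' or 'b'.
Scanning 'bdcddcbcabcc' position-by-position:
  Pos 0: window 'bd' -> no
  Pos 1: window 'dc' -> no
  Pos 2: window 'cd' -> no
  Pos 3: window 'dd' -> no
  Pos 4: window 'dc' -> no
  Pos 5: window 'cb' -> no
  Pos 6: window 'bc' -> no
  Pos 7: window 'ca' -> no
  Pos 8: window 'ab' -> no
  Pos 9: window 'bc' -> no
  Pos 10: window 'cc' -> no
  Pos 11: window 'c' -> no
Total matches: 0

0


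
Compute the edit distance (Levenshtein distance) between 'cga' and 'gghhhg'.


Building DP table for s1='cga' (len 3) and s2='gghhhg' (len 6):
       g  g  h  h  h  g
    0  1  2  3  4  5  6
  c 1  1  2  3  4  5  6
  g 2  1  1  2  3  4  5
  a 3  2  2  2  3  4  5
Edit distance = dp[3][6] = 5

5


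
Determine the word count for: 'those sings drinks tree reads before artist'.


Counting words by splitting on spaces:
  Word 1: 'those'
  Word 2: 'sings'
  Word 3: 'drinks'
  Word 4: 'tree'
  Word 5: 'reads'
  Word 6: 'before'
  Word 7: 'artist'
Total words: 7

7


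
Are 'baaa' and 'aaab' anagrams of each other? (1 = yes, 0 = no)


Sort characters of 'baaa': 'aaab'
Sort characters of 'aaab': 'aaab'
Sorted forms match -> they ARE anagrams
Result: 1

1


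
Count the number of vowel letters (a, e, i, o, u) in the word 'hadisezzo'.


Scanning each character of 'hadisezzo':
  Position 1: 'h' -> consonant (running count: 0)
  Position 2: 'a' -> vowel (running count: 1)
  Position 3: 'd' -> consonant (running count: 1)
  Position 4: 'i' -> vowel (running count: 2)
  Position 5: 's' -> consonant (running count: 2)
  Position 6: 'e' -> vowel (running count: 3)
  Position 7: 'z' -> consonant (running count: 3)
  Position 8: 'z' -> consonant (running count: 3)
  Position 9: 'o' -> vowel (running count: 4)
Total vowels: 4

4


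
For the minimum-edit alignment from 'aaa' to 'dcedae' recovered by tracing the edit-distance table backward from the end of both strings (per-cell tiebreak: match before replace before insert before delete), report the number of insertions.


Edit distance = 5. Backtracking from cell (3, 6) with preference match > replace > insert > delete,
then listing the resulting alignment 'aaa' -> 'dcedae' left to right:
  Step 1: insert 'd' [insertion #1]
  Step 2: insert 'c' [insertion #2]
  Step 3: insert 'e' [insertion #3]
  Step 4: replace a->d
  Step 5: keep 'a'
  Step 6: replace a->e
Total insertions: 3

3


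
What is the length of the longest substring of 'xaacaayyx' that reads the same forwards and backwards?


Scanning 'xaacaayyx' for palindromic substrings.
Substring at positions 1-5: 'aacaa'.
Check: reverse('aacaa') = 'aacaa' -> palindrome confirmed.
Neighbouring characters ('x' / 'y') break symmetry, so it cannot extend further.
No longer palindromic substring exists; longest length = 5

5


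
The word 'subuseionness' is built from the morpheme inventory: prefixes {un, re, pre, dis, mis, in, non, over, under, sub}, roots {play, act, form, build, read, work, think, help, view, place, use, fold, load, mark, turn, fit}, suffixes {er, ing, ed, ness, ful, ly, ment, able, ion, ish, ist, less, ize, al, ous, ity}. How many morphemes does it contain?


Segmenting 'subuseionness' against the inventory:
  'sub' -> prefix (morpheme 1)
  'use' -> root (morpheme 2)
  'ion' -> suffix (morpheme 3)
  'ness' -> suffix (morpheme 4)
Total morphemes: 4

4


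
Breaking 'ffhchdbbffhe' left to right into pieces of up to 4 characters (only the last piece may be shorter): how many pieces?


'ffhchdbbffhe' has 12 characters.
Chunking with max size 4:
  Chunk 1: 'ffhc' (positions 0-3)
  Chunk 2: 'hdbb' (positions 4-7)
  Chunk 3: 'ffhe' (positions 8-11)
Total chunks: ceil(12 / 4) = 3

3


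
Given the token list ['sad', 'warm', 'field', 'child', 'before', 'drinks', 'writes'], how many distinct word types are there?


Listing all tokens and tracking unique types:
  Token 1: 'sad' -> NEW (unique so far: 1)
  Token 2: 'warm' -> NEW (unique so far: 2)
  Token 3: 'field' -> NEW (unique so far: 3)
  Token 4: 'child' -> NEW (unique so far: 4)
  Token 5: 'before' -> NEW (unique so far: 5)
  Token 6: 'drinks' -> NEW (unique so far: 6)
  Token 7: 'writes' -> NEW (unique so far: 7)
Unique types: ('before', 'child', 'drinks', 'field', 'sad', 'warm', 'writes')
Vocabulary size: 7

7


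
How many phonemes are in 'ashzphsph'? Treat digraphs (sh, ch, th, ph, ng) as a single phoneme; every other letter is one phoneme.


Parsing 'ashzphsph' greedily, digraphs first:
  'a' -> vowel phoneme (phonemes so far: 1)
  'sh' -> digraph (1 consonant phoneme) (phonemes so far: 2)
  'z' -> consonant phoneme (phonemes so far: 3)
  'ph' -> digraph (1 consonant phoneme) (phonemes so far: 4)
  's' -> consonant phoneme (phonemes so far: 5)
  'ph' -> digraph (1 consonant phoneme) (phonemes so far: 6)
Total phonemes: 6

6


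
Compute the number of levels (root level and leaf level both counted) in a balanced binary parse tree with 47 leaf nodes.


In a balanced binary tree with n leaves the deepest leaf is ceil(log2(n)) edges below the root,
so counting node levels inclusive of root and leaves gives ceil(log2(n)) + 1 levels.
log2(47) = 5.5546
ceil(5.5546) = 6
levels = 6 + 1 = 7

7


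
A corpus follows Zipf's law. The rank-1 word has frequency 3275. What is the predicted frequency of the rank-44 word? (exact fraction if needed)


Zipf's law: freq(rank) = f1 / rank
f1 = 3275, rank = 44
freq = 3275 / 44
GCD(3275, 44) = 1
Simplified: 3275/44

3275/44


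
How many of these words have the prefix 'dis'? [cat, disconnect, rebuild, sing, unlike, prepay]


Checking each word for prefix 'dis':
  'cat' -> no (count: 0)
  'disconnect' -> YES, starts with 'dis' (count: 1)
  'rebuild' -> no (count: 1)
  'sing' -> no (count: 1)
  'unlike' -> no (count: 1)
  'prepay' -> no (count: 1)
Total with prefix 'dis': 1

1


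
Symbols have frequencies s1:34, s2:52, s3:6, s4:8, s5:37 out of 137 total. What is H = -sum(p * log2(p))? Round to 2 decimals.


Computing entropy H = -sum(p_i * log2(p_i)):
  s1: p = 34/137 = 0.2482, -p*log2(p) = 0.4990
  s2: p = 52/137 = 0.3796, -p*log2(p) = 0.5305
  s3: p = 6/137 = 0.0438, -p*log2(p) = 0.1977
  s4: p = 8/137 = 0.0584, -p*log2(p) = 0.2393
  s5: p = 37/137 = 0.2701, -p*log2(p) = 0.5101
H = sum of terms = 1.9766
Rounded to 2 decimals: 1.98

1.98


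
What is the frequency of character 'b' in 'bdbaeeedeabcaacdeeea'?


Scanning 'bdbaeeedeabcaacdeeea' for 'b':
  Position 0: 'b' -> MATCH (count: 1)
  Position 2: 'b' -> MATCH (count: 2)
  Position 10: 'b' -> MATCH (count: 3)
Total occurrences of 'b': 3

3


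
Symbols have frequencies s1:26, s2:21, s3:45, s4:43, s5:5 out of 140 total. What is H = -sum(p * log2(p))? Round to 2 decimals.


Computing entropy H = -sum(p_i * log2(p_i)):
  s1: p = 26/140 = 0.1857, -p*log2(p) = 0.4511
  s2: p = 21/140 = 0.1500, -p*log2(p) = 0.4105
  s3: p = 45/140 = 0.3214, -p*log2(p) = 0.5263
  s4: p = 43/140 = 0.3071, -p*log2(p) = 0.5231
  s5: p = 5/140 = 0.0357, -p*log2(p) = 0.1717
H = sum of terms = 2.0827
Rounded to 2 decimals: 2.08

2.08


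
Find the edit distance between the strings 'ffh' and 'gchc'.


Building DP table for s1='ffh' (len 3) and s2='gchc' (len 4):
       g  c  h  c
    0  1  2  3  4
  f 1  1  2  3  4
  f 2  2  2  3  4
  h 3  3  3  2  3
Edit distance = dp[3][4] = 3

3


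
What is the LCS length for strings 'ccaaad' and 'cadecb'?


DP table for LCS of 'ccaaad' and 'cadecb':
       c  a  d  e  c  b
    0  0  0  0  0  0  0
  c 0  1  1  1  1  1  1
  c 0  1  1  1  1  2  2
  a 0  1  2  2  2  2  2
  a 0  1  2  2  2  2  2
  a 0  1  2  2  2  2  2
  d 0  1  2  3  3  3  3
LCS: 'cad'
LCS length = 3

3


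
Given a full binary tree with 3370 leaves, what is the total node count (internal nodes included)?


Leaf nodes (terminals): 3370
Internal nodes = n - 1 = 3370 - 1 = 3369
Total = leaves + internal = 3370 + 3369 = 6739

6739


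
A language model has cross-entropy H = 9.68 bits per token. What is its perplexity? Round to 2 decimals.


Perplexity formula: PP = 2^H
H = 9.68
PP = 2^9.68
Decompose: 2^9.68 = 2^9 * 2^0.68
2^9 = 512, 2^0.68 ~ 1.6021398
PP ~ 512 * 1.6021398 = 820.2955776
Rounded to 2 decimals: 820.30

820.30


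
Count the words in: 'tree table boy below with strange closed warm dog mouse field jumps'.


Counting words by splitting on spaces:
  Word 1: 'tree'
  Word 2: 'table'
  Word 3: 'boy'
  Word 4: 'below'
  Word 5: 'with'
  Word 6: 'strange'
  Word 7: 'closed'
  Word 8: 'warm'
  Word 9: 'dog'
  Word 10: 'mouse'
  Word 11: 'field'
  Word 12: 'jumps'
Total words: 12

12


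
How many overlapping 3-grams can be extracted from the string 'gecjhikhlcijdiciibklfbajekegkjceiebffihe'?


String 'gecjhikhlcijdiciibklfbajekegkjceiebffihe' has length L = 40.
Number of overlapping n-grams = L - n + 1
Substituting: 40 - 3 + 1 = 38

38


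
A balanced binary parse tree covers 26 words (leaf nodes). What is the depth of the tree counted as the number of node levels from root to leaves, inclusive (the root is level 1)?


In a balanced binary tree with n leaves the deepest leaf is ceil(log2(n)) edges below the root,
so counting node levels inclusive of root and leaves gives ceil(log2(n)) + 1 levels.
log2(26) = 4.7004
ceil(4.7004) = 5
levels = 5 + 1 = 6

6


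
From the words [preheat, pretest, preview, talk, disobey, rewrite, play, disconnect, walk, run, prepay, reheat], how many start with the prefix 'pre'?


Checking each word for prefix 'pre':
  'preheat' -> YES, starts with 'pre' (count: 1)
  'pretest' -> YES, starts with 'pre' (count: 2)
  'preview' -> YES, starts with 'pre' (count: 3)
  'talk' -> no (count: 3)
  'disobey' -> no (count: 3)
  'rewrite' -> no (count: 3)
  'play' -> no (count: 3)
  'disconnect' -> no (count: 3)
  'walk' -> no (count: 3)
  'run' -> no (count: 3)
  'prepay' -> YES, starts with 'pre' (count: 4)
  'reheat' -> no (count: 4)
Total with prefix 'pre': 4

4


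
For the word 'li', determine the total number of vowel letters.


Scanning each character of 'li':
  Position 1: 'l' -> consonant (running count: 0)
  Position 2: 'i' -> vowel (running count: 1)
Total vowels: 1

1


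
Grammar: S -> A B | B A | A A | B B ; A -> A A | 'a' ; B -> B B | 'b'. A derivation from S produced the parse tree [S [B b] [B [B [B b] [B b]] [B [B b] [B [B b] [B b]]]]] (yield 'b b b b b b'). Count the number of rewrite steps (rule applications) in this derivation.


Every bracketed nonterminal node [X ...] in the tree is produced by exactly one rule application.
Reading the tree off as a leftmost derivation:
  Step 1: S  =>  B B   (applied S -> B B)
  Step 2: B B  =>  b B   (applied B -> b)
  Step 3: b B  =>  b B B   (applied B -> B B)
  Step 4: b B B  =>  b B B B   (applied B -> B B)
  Step 5: b B B B  =>  b b B B   (applied B -> b)
  Step 6: b b B B  =>  b b b B   (applied B -> b)
  Step 7: b b b B  =>  b b b B B   (applied B -> B B)
  Step 8: b b b B B  =>  b b b b B   (applied B -> b)
  Step 9: b b b b B  =>  b b b b B B   (applied B -> B B)
  Step 10: b b b b B B  =>  b b b b b B   (applied B -> b)
  Step 11: b b b b b B  =>  b b b b b b   (applied B -> b)
Final yield: b b b b b b
Total rewrite steps: 11

11


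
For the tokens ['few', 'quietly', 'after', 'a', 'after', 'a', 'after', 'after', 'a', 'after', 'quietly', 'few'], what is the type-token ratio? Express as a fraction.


Tokens: 12
Unique types: ('a', 'after', 'few', 'quietly') = 4
TTR = 4/12
Simplify: divide both by 4 -> 1/3
TTR = 1/3

1/3


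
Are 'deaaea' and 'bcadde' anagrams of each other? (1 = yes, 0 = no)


Sort characters of 'deaaea': 'aaadee'
Sort characters of 'bcadde': 'abcdde'
Sorted forms differ -> they are NOT anagrams
Result: 0

0


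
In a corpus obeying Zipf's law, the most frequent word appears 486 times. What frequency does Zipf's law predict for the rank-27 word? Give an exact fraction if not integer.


Zipf's law: freq(rank) = f1 / rank
f1 = 486, rank = 27
freq = 486 / 27
= 18

18


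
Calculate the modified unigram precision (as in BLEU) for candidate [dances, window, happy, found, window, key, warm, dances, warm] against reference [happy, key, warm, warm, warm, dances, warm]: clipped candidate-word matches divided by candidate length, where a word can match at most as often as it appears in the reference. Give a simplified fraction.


Reference word counts: {'dances': 1, 'happy': 1, 'key': 1, 'warm': 4}
Checking each candidate word (with clipping):
  'dances' -> in reference (ref count 1, used 1/1) -> match (matches: 1)
  'window' -> not in reference -> no match (matches: 1)
  'happy' -> in reference (ref count 1, used 1/1) -> match (matches: 2)
  'found' -> not in reference -> no match (matches: 2)
  'window' -> not in reference -> no match (matches: 2)
  'key' -> in reference (ref count 1, used 1/1) -> match (matches: 3)
  'warm' -> in reference (ref count 4, used 1/4) -> match (matches: 4)
  'dances' -> ref count 1 already used up (1/1) -> clipped, no match (matches: 4)
  'warm' -> in reference (ref count 4, used 2/4) -> match (matches: 5)
Clipped matches: 5, Candidate length: 9
Precision = 5/9

5/9


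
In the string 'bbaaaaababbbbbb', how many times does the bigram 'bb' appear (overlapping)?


Scanning 'bbaaaaababbbbbb' for bigram 'bb':
  Position 0: 'bb' -> MATCH
  Position 1: 'ba' -> no
  Position 2: 'aa' -> no
  Position 3: 'aa' -> no
  Position 4: 'aa' -> no
  Position 5: 'aa' -> no
  Position 6: 'ab' -> no
  Position 7: 'ba' -> no
  Position 8: 'ab' -> no
  Position 9: 'bb' -> MATCH
  Position 10: 'bb' -> MATCH
  Position 11: 'bb' -> MATCH
  Position 12: 'bb' -> MATCH
  Position 13: 'bb' -> MATCH
Total matches: 6

6


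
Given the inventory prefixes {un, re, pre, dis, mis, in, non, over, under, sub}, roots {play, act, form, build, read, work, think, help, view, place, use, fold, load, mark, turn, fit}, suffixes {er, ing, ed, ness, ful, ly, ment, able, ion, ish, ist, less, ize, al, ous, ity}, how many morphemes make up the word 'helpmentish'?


Segmenting 'helpmentish' against the inventory:
  'help' -> root (morpheme 1)
  'ment' -> suffix (morpheme 2)
  'ish' -> suffix (morpheme 3)
Total morphemes: 3

3


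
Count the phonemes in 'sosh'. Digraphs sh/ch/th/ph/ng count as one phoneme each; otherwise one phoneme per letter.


Parsing 'sosh' greedily, digraphs first:
  's' -> consonant phoneme (phonemes so far: 1)
  'o' -> vowel phoneme (phonemes so far: 2)
  'sh' -> digraph (1 consonant phoneme) (phonemes so far: 3)
Total phonemes: 3

3


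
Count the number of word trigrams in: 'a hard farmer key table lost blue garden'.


Word trigrams from [8] words:
  Trigram 1: (a hard farmer)
  Trigram 2: (hard farmer key)
  Trigram 3: (farmer key table)
  Trigram 4: (key table lost)
  Trigram 5: (table lost blue)
  Trigram 6: (lost blue garden)
Total word trigrams: 8 - 2 = 6

6


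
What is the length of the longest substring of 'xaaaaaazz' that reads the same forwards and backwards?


Scanning 'xaaaaaazz' for palindromic substrings.
Substring at positions 1-6: 'aaaaaa'.
Check: reverse('aaaaaa') = 'aaaaaa' -> palindrome confirmed.
Neighbouring characters ('x' / 'z') break symmetry, so it cannot extend further.
No longer palindromic substring exists; longest length = 6

6


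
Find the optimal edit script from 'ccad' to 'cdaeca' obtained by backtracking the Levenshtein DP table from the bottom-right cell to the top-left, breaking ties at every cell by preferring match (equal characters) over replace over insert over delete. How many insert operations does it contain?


Edit distance = 4. Backtracking from cell (4, 6) with preference match > replace > insert > delete,
then listing the resulting alignment 'ccad' -> 'cdaeca' left to right:
  Step 1: keep 'c'
  Step 2: replace c->d
  Step 3: keep 'a'
  Step 4: insert 'e' [insertion #1]
  Step 5: insert 'c' [insertion #2]
  Step 6: replace d->a
Total insertions: 2

2


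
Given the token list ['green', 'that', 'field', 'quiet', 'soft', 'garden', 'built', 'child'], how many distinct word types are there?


Listing all tokens and tracking unique types:
  Token 1: 'green' -> NEW (unique so far: 1)
  Token 2: 'that' -> NEW (unique so far: 2)
  Token 3: 'field' -> NEW (unique so far: 3)
  Token 4: 'quiet' -> NEW (unique so far: 4)
  Token 5: 'soft' -> NEW (unique so far: 5)
  Token 6: 'garden' -> NEW (unique so far: 6)
  Token 7: 'built' -> NEW (unique so far: 7)
  Token 8: 'child' -> NEW (unique so far: 8)
Unique types: ('built', 'child', 'field', 'garden', 'green', 'quiet', 'soft', 'that')
Vocabulary size: 8

8


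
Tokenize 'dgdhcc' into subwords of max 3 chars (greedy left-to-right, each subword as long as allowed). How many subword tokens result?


'dgdhcc' has 6 characters.
Chunking with max size 3:
  Chunk 1: 'dgd' (positions 0-2)
  Chunk 2: 'hcc' (positions 3-5)
Total chunks: ceil(6 / 3) = 2

2


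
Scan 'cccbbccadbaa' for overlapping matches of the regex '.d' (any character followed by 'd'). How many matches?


Pattern: .d means any character followed by 'd'.
Scanning 'cccbbccadbaa' position-by-position:
  Pos 0: window 'cc' -> no
  Pos 1: window 'cc' -> no
  Pos 2: window 'cb' -> no
  Pos 3: window 'bb' -> no
  Pos 4: window 'bc' -> no
  Pos 5: window 'cc' -> no
  Pos 6: window 'ca' -> no
  Pos 7: window 'ad' -> MATCH
  Pos 8: window 'db' -> no
  Pos 9: window 'ba' -> no
  Pos 10: window 'aa' -> no
  Pos 11: window 'a' -> no
Total matches: 1

1


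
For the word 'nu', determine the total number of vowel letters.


Scanning each character of 'nu':
  Position 1: 'n' -> consonant (running count: 0)
  Position 2: 'u' -> vowel (running count: 1)
Total vowels: 1

1


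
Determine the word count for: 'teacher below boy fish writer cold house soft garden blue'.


Counting words by splitting on spaces:
  Word 1: 'teacher'
  Word 2: 'below'
  Word 3: 'boy'
  Word 4: 'fish'
  Word 5: 'writer'
  Word 6: 'cold'
  Word 7: 'house'
  Word 8: 'soft'
  Word 9: 'garden'
  Word 10: 'blue'
Total words: 10

10


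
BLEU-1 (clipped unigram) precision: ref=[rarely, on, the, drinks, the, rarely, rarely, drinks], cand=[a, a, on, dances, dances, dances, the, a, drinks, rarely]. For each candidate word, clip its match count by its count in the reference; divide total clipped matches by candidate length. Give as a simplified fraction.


Reference word counts: {'drinks': 2, 'on': 1, 'rarely': 3, 'the': 2}
Checking each candidate word (with clipping):
  'a' -> not in reference -> no match (matches: 0)
  'a' -> not in reference -> no match (matches: 0)
  'on' -> in reference (ref count 1, used 1/1) -> match (matches: 1)
  'dances' -> not in reference -> no match (matches: 1)
  'dances' -> not in reference -> no match (matches: 1)
  'dances' -> not in reference -> no match (matches: 1)
  'the' -> in reference (ref count 2, used 1/2) -> match (matches: 2)
  'a' -> not in reference -> no match (matches: 2)
  'drinks' -> in reference (ref count 2, used 1/2) -> match (matches: 3)
  'rarely' -> in reference (ref count 3, used 1/3) -> match (matches: 4)
Clipped matches: 4, Candidate length: 10
Precision = 4/10 = 2/5

2/5


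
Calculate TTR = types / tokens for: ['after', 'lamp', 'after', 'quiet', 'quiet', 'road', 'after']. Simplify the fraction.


Tokens: 7
Unique types: ('after', 'lamp', 'quiet', 'road') = 4
TTR = 4/7
Already in lowest terms.

4/7


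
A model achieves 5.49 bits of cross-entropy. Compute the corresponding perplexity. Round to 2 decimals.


Perplexity formula: PP = 2^H
H = 5.49
PP = 2^5.49
Decompose: 2^5.49 = 2^5 * 2^0.49
2^5 = 32, 2^0.49 ~ 1.4044449
PP ~ 32 * 1.4044449 = 44.9422368
Rounded to 2 decimals: 44.94

44.94


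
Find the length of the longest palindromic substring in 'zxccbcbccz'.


Scanning 'zxccbcbccz' for palindromic substrings.
Substring at positions 2-8: 'ccbcbcc'.
Check: reverse('ccbcbcc') = 'ccbcbcc' -> palindrome confirmed.
Neighbouring characters ('x' / 'z') break symmetry, so it cannot extend further.
No longer palindromic substring exists; longest length = 7

7


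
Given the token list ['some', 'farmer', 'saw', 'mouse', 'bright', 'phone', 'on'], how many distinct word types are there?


Listing all tokens and tracking unique types:
  Token 1: 'some' -> NEW (unique so far: 1)
  Token 2: 'farmer' -> NEW (unique so far: 2)
  Token 3: 'saw' -> NEW (unique so far: 3)
  Token 4: 'mouse' -> NEW (unique so far: 4)
  Token 5: 'bright' -> NEW (unique so far: 5)
  Token 6: 'phone' -> NEW (unique so far: 6)
  Token 7: 'on' -> NEW (unique so far: 7)
Unique types: ('bright', 'farmer', 'mouse', 'on', 'phone', 'saw', 'some')
Vocabulary size: 7

7
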